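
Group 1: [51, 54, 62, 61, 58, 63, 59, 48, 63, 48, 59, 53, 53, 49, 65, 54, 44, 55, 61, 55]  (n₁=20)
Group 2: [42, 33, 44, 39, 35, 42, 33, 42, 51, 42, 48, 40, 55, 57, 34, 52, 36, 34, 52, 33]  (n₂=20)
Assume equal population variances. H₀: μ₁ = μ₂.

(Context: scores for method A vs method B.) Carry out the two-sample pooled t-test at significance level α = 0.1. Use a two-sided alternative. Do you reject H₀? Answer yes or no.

reject H₀: yes

x̄₁=55.750, s₁=5.893, n₁=20
x̄₂=42.200, s₂=7.891, n₂=20
s_p² = [19·5.893² + 19·7.891²]/38 = 48.4987
SE = √(s_p²·(1/20+1/20)) = 2.2022
t = (55.750−42.200)/2.2022 = 6.1528
df = 38
p-value (two-sided) = 0.00000
At α=0.1: p < α → reject H₀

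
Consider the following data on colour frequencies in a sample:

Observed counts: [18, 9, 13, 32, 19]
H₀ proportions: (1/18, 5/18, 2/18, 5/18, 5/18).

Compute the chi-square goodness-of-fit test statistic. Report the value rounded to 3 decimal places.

test statistic = 47.798

n = 91; E_i = n·p_i = [5.06, 25.28, 10.11, 25.28, 25.28]
χ² = (18−5.06)²/5.06 + (9−25.28)²/25.28 + (13−10.11)²/10.11 + (32−25.28)²/25.28 + (19−25.28)²/25.28 = 47.7978
df = 4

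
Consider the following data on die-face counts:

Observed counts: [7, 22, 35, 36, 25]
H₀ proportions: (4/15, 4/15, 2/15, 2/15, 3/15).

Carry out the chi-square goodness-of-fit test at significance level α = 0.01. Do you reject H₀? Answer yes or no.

reject H₀: yes

n = 125; E_i = n·p_i = [33.33, 33.33, 16.67, 16.67, 25.00]
χ² = (7−33.33)²/33.33 + (22−33.33)²/33.33 + (35−16.67)²/16.67 + (36−16.67)²/16.67 + (25−25.00)²/25.00 = 67.2500
df = 4
p-value (upper-tail) = 0.00000
At α=0.01: p < α → reject H₀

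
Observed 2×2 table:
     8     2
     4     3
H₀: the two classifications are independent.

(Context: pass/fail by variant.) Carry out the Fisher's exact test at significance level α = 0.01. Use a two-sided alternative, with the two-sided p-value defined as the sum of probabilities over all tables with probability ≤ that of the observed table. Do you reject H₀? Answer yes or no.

reject H₀: no

Margins: r₁=10, r₂=7, c₁=12, c₂=5, n=17
p_obs = C(10,8)·C(7,4)/C(17,12); sum pmf over tables with pmf ≤ p_obs
p-value (two-sided) = 0.59276
At α=0.01: p ≥ α → fail to reject H₀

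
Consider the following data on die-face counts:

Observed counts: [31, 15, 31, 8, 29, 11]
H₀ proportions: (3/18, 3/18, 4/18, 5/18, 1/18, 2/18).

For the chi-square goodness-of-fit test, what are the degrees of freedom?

df = k − 1 = 6 − 1 = 5

degrees of freedom = 5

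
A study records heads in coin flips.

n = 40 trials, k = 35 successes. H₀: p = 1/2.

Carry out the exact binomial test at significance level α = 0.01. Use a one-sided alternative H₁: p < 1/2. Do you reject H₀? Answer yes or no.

Exact binomial: n=40, k=35, p₀=1/2=0.5000
P(X≤35) from Σ C(n,i)·p₀^i·(1−p₀)^(n−i)
p-value (one-sided, H₁ less) = 1.00000
At α=0.01: p ≥ α → fail to reject H₀

reject H₀: no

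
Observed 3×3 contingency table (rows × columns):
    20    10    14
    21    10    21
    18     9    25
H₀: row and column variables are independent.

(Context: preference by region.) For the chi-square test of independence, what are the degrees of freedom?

df = (r−1)(c−1) = (3−1)·(3−1) = 4

degrees of freedom = 4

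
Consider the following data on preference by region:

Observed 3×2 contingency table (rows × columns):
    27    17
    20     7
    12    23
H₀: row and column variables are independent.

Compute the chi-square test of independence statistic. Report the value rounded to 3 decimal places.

Row totals [44, 27, 35], col totals [59, 47], n=106
χ² = (27−24.49)²/24.49 + (17−19.51)²/19.51 + (20−15.03)²/15.03 + (7−11.97)²/11.97 + (12−19.48)²/19.48 + (23−15.52)²/15.52 = 10.7686
df = 2

test statistic = 10.769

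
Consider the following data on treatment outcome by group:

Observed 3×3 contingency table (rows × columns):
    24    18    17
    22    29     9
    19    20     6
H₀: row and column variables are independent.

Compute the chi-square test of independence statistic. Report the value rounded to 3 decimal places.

Row totals [59, 60, 45], col totals [65, 67, 32], n=164
χ² = (24−23.38)²/23.38 + (18−24.10)²/24.10 + (17−11.51)²/11.51 + (22−23.78)²/23.78 + (29−24.51)²/24.51 + (9−11.71)²/11.71 + (19−17.84)²/17.84 + (20−18.38)²/18.38 + (6−8.78)²/8.78 = 6.8574
df = 4

test statistic = 6.857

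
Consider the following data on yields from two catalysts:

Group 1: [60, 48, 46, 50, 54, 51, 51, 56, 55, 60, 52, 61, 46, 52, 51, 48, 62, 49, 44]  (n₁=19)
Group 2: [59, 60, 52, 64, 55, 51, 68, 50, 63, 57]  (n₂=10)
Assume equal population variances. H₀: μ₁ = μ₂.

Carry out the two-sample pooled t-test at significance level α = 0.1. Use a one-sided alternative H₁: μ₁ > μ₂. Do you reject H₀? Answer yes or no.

x̄₁=52.421, s₁=5.368, n₁=19
x̄₂=57.900, s₂=6.008, n₂=10
s_p² = [18·5.368² + 9·6.008²]/27 = 31.2419
SE = √(s_p²·(1/19+1/10)) = 2.1837
t = (52.421−57.900)/2.1837 = -2.5090
df = 27
p-value (one-sided, H₁ greater) = 0.99079
At α=0.1: p ≥ α → fail to reject H₀

reject H₀: no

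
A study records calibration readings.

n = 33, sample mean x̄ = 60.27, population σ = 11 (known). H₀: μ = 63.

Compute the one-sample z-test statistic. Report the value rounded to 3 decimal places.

SE = σ/√n = 11/√33 = 1.9149
z = (x̄−μ₀)/SE = (60.27−63)/1.9149 = -1.4257

test statistic = -1.426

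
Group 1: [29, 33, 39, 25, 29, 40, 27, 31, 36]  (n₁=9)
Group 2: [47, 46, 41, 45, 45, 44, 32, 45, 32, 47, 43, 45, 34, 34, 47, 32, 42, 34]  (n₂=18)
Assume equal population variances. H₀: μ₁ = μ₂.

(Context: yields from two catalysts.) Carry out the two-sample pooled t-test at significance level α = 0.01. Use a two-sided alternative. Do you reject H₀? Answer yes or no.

reject H₀: yes

x̄₁=32.111, s₁=5.278, n₁=9
x̄₂=40.833, s₂=5.943, n₂=18
s_p² = [8·5.278² + 17·5.943²]/25 = 32.9356
SE = √(s_p²·(1/9+1/18)) = 2.3429
t = (32.111−40.833)/2.3429 = -3.7228
df = 25
p-value (two-sided) = 0.00101
At α=0.01: p < α → reject H₀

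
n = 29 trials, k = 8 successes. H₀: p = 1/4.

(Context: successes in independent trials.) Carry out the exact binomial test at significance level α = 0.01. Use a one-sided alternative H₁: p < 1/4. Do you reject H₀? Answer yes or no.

Exact binomial: n=29, k=8, p₀=1/4=0.2500
P(X≤8) from Σ C(n,i)·p₀^i·(1−p₀)^(n−i)
p-value (one-sided, H₁ less) = 0.71254
At α=0.01: p ≥ α → fail to reject H₀

reject H₀: no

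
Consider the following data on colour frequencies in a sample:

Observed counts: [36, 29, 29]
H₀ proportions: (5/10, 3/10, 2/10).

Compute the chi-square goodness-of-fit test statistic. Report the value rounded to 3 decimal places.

n = 94; E_i = n·p_i = [47.00, 28.20, 18.80]
χ² = (36−47.00)²/47.00 + (29−28.20)²/28.20 + (29−18.80)²/18.80 = 8.1312
df = 2

test statistic = 8.131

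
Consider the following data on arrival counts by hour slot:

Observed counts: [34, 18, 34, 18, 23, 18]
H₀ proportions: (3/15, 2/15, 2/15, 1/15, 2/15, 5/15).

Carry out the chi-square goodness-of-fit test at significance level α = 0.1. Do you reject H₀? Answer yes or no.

n = 145; E_i = n·p_i = [29.00, 19.33, 19.33, 9.67, 19.33, 48.33]
χ² = (34−29.00)²/29.00 + (18−19.33)²/19.33 + (34−19.33)²/19.33 + (18−9.67)²/9.67 + (23−19.33)²/19.33 + (18−48.33)²/48.33 = 38.9966
df = 5
p-value (upper-tail) = 0.00000
At α=0.1: p < α → reject H₀

reject H₀: yes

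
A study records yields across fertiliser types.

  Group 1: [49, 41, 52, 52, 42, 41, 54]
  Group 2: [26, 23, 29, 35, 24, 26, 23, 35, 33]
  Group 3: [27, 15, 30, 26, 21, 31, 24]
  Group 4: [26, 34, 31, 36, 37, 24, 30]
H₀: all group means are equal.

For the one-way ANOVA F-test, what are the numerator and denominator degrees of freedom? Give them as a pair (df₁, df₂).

degrees of freedom = [3, 26]

k = 4 groups, N = 30 total
df = (k−1, N−k) = (4−1, 30−4) = (3, 26)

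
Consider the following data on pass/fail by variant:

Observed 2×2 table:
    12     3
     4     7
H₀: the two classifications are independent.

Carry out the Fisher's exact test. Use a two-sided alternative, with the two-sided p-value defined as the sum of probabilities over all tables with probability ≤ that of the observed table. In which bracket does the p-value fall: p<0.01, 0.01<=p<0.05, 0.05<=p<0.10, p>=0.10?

Margins: r₁=15, r₂=11, c₁=16, c₂=10, n=26
p_obs = C(15,12)·C(11,4)/C(26,16); sum pmf over tables with pmf ≤ p_obs
p-value (two-sided) = 0.04262
→ bracket: 0.01<=p<0.05

p-value bracket: 0.01<=p<0.05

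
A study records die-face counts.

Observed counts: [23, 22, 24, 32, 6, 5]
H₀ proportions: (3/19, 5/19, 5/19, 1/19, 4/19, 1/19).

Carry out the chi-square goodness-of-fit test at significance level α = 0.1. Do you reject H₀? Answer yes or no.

reject H₀: yes

n = 112; E_i = n·p_i = [17.68, 29.47, 29.47, 5.89, 23.58, 5.89]
χ² = (23−17.68)²/17.68 + (22−29.47)²/29.47 + (24−29.47)²/29.47 + (32−5.89)²/5.89 + (6−23.58)²/23.58 + (5−5.89)²/5.89 = 133.3601
df = 5
p-value (upper-tail) = 0.00000
At α=0.1: p < α → reject H₀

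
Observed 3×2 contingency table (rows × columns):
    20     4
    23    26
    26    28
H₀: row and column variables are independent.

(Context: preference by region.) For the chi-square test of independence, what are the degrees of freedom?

degrees of freedom = 2

df = (r−1)(c−1) = (3−1)·(2−1) = 2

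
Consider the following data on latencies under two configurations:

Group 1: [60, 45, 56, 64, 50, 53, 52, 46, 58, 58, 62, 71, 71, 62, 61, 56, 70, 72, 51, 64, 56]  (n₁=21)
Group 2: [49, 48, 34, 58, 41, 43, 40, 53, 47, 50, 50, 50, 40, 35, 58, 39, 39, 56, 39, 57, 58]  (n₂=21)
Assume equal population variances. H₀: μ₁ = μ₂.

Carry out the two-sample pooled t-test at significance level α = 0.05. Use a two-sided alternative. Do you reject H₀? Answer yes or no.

x̄₁=58.952, s₁=7.984, n₁=21
x̄₂=46.857, s₂=7.958, n₂=21
s_p² = [20·7.984² + 20·7.958²]/40 = 63.5381
SE = √(s_p²·(1/21+1/21)) = 2.4599
t = (58.952−46.857)/2.4599 = 4.9169
df = 40
p-value (two-sided) = 0.00002
At α=0.05: p < α → reject H₀

reject H₀: yes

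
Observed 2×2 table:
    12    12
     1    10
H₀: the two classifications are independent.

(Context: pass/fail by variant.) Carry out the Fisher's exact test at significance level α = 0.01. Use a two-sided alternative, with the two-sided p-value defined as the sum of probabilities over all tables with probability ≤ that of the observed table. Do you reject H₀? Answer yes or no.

Margins: r₁=24, r₂=11, c₁=13, c₂=22, n=35
p_obs = C(24,12)·C(11,1)/C(35,13); sum pmf over tables with pmf ≤ p_obs
p-value (two-sided) = 0.02700
At α=0.01: p ≥ α → fail to reject H₀

reject H₀: no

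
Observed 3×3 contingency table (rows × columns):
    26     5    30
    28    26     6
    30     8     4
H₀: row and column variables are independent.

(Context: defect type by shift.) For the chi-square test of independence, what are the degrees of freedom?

degrees of freedom = 4

df = (r−1)(c−1) = (3−1)·(3−1) = 4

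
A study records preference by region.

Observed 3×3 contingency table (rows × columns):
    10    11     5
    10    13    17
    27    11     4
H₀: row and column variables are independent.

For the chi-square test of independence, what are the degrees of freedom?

degrees of freedom = 4

df = (r−1)(c−1) = (3−1)·(3−1) = 4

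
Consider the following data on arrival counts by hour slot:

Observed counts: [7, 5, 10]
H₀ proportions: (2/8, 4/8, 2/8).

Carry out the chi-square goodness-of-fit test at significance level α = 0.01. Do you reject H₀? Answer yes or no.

reject H₀: no

n = 22; E_i = n·p_i = [5.50, 11.00, 5.50]
χ² = (7−5.50)²/5.50 + (5−11.00)²/11.00 + (10−5.50)²/5.50 = 7.3636
df = 2
p-value (upper-tail) = 0.02518
At α=0.01: p ≥ α → fail to reject H₀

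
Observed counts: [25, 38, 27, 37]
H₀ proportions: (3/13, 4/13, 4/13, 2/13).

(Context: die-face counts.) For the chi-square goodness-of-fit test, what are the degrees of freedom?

degrees of freedom = 3

df = k − 1 = 4 − 1 = 3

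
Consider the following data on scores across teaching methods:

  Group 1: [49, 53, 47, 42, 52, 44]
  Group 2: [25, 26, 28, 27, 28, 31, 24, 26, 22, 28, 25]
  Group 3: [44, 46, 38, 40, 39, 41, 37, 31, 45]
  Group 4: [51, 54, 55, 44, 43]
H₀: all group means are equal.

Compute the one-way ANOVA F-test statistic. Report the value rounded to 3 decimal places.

test statistic = 54.980

Group means [47.83, 26.36, 40.11, 49.40], grand mean 38.226
SSB = Σnᵢ(x̄ᵢ−x̄)² = 2757.952; SSW = ΣΣ(x−x̄ᵢ)² = 451.468
MSB = 2757.952/3 = 919.3172; MSW = 451.468/27 = 16.7210
F = MSB/MSW = 54.9797
df = (3, 27)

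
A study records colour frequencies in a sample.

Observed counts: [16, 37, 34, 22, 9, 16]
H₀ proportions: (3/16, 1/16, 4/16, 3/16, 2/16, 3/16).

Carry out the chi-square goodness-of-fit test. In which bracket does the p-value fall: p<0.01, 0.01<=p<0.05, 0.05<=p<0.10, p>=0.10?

p-value bracket: p<0.01

n = 134; E_i = n·p_i = [25.12, 8.38, 33.50, 25.12, 16.75, 25.12]
χ² = (16−25.12)²/25.12 + (37−8.38)²/8.38 + (34−33.50)²/33.50 + (22−25.12)²/25.12 + (9−16.75)²/16.75 + (16−25.12)²/25.12 = 108.4478
df = 5
p-value (upper-tail) = 0.00000
→ bracket: p<0.01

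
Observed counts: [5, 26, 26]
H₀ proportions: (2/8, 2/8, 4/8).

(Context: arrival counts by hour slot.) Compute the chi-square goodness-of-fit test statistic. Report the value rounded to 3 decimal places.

test statistic = 15.912

n = 57; E_i = n·p_i = [14.25, 14.25, 28.50]
χ² = (5−14.25)²/14.25 + (26−14.25)²/14.25 + (26−28.50)²/28.50 = 15.9123
df = 2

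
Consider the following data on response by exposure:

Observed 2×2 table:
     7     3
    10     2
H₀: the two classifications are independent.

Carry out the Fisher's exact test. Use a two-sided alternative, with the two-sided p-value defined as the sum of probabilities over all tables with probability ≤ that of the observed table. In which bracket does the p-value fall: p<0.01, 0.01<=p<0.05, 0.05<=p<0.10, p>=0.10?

p-value bracket: p>=0.10

Margins: r₁=10, r₂=12, c₁=17, c₂=5, n=22
p_obs = C(10,7)·C(12,10)/C(22,17); sum pmf over tables with pmf ≤ p_obs
p-value (two-sided) = 0.62406
→ bracket: p>=0.10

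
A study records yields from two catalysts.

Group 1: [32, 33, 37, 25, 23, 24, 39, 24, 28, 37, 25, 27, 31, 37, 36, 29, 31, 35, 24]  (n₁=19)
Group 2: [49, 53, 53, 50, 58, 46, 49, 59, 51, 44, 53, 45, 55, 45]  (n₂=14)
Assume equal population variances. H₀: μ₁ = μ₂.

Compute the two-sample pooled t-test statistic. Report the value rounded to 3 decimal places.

test statistic = -11.250

x̄₁=30.368, s₁=5.387, n₁=19
x̄₂=50.714, s₂=4.762, n₂=14
s_p² = [18·5.387² + 13·4.762²]/31 = 26.3638
SE = √(s_p²·(1/19+1/14)) = 1.8085
t = (30.368−50.714)/1.8085 = -11.2501
df = 31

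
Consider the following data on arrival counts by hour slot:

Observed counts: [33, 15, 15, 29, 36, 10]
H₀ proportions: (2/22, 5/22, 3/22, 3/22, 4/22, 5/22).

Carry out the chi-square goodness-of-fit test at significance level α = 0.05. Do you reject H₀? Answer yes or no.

n = 138; E_i = n·p_i = [12.55, 31.36, 18.82, 18.82, 25.09, 31.36]
χ² = (33−12.55)²/12.55 + (15−31.36)²/31.36 + (15−18.82)²/18.82 + (29−18.82)²/18.82 + (36−25.09)²/25.09 + (10−31.36)²/31.36 = 67.4662
df = 5
p-value (upper-tail) = 0.00000
At α=0.05: p < α → reject H₀

reject H₀: yes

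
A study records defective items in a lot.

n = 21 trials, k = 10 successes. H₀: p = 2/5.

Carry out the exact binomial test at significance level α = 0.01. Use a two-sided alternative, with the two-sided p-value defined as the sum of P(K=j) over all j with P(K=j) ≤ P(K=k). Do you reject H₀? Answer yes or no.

Exact binomial: n=21, k=10, p₀=2/5=0.4000
P(X=j) = C(n,j)·p₀^j·(1−p₀)^(n−j); p = Σ P(X=j) over j with P(X=j) ≤ P(X=10)
p-value (two-sided) = 0.50880
At α=0.01: p ≥ α → fail to reject H₀

reject H₀: no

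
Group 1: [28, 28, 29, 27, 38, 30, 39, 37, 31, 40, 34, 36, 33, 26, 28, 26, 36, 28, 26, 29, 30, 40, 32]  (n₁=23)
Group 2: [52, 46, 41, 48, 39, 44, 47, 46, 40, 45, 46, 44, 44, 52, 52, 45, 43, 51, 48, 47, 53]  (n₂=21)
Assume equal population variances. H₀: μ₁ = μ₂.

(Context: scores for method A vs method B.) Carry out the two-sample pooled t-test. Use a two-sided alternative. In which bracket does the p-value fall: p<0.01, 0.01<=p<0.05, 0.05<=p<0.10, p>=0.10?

p-value bracket: p<0.01

x̄₁=31.783, s₁=4.757, n₁=23
x̄₂=46.333, s₂=4.017, n₂=21
s_p² = [22·4.757² + 20·4.017²]/42 = 19.5376
SE = √(s_p²·(1/23+1/21)) = 1.3341
t = (31.783−46.333)/1.3341 = -10.9068
df = 42
p-value (two-sided) = 0.00000
→ bracket: p<0.01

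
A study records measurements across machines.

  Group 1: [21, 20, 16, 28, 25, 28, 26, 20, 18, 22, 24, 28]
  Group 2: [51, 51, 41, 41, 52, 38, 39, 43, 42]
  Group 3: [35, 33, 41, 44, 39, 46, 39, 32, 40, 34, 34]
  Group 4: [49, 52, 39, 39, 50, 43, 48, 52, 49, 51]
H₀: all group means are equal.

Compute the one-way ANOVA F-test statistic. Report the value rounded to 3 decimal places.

Group means [23.00, 44.22, 37.91, 47.20], grand mean 37.214
SSB = Σnᵢ(x̄ᵢ−x̄)² = 3869.007; SSW = ΣΣ(x−x̄ᵢ)² = 876.065
MSB = 3869.007/3 = 1289.6689; MSW = 876.065/38 = 23.0543
F = MSB/MSW = 55.9404
df = (3, 38)

test statistic = 55.940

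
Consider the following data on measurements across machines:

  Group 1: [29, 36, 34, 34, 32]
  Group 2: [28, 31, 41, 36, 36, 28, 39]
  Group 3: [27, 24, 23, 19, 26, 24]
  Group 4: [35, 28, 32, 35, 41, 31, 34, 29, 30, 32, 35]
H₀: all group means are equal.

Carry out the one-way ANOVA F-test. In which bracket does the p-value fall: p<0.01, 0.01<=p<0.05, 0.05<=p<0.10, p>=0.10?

p-value bracket: p<0.01

Group means [33.00, 34.14, 23.83, 32.91], grand mean 31.345
SSB = Σnᵢ(x̄ᵢ−x̄)² = 433.952; SSW = ΣΣ(x−x̄ᵢ)² = 362.600
MSB = 433.952/3 = 144.6507; MSW = 362.600/25 = 14.5040
F = MSB/MSW = 9.9732
df = (3, 25)
p-value (upper-tail) = 0.00017
→ bracket: p<0.01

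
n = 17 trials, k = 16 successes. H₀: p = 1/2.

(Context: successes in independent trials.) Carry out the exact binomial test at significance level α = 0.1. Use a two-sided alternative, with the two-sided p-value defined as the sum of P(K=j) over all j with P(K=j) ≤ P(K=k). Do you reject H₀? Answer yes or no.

reject H₀: yes

Exact binomial: n=17, k=16, p₀=1/2=0.5000
P(X=j) = C(n,j)·p₀^j·(1−p₀)^(n−j); p = Σ P(X=j) over j with P(X=j) ≤ P(X=16)
p-value (two-sided) = 0.00027
At α=0.1: p < α → reject H₀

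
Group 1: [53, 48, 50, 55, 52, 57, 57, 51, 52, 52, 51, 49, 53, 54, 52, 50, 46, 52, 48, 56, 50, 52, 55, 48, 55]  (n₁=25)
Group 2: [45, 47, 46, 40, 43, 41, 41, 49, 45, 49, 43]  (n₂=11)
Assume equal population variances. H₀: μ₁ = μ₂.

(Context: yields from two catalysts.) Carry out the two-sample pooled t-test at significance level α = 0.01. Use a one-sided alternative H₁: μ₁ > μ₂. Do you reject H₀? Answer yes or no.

x̄₁=51.920, s₁=2.929, n₁=25
x̄₂=44.455, s₂=3.142, n₂=11
s_p² = [24·2.929² + 10·3.142²]/34 = 8.9579
SE = √(s_p²·(1/25+1/11)) = 1.0829
t = (51.920−44.455)/1.0829 = 6.8940
df = 34
p-value (one-sided, H₁ greater) = 0.00000
At α=0.01: p < α → reject H₀

reject H₀: yes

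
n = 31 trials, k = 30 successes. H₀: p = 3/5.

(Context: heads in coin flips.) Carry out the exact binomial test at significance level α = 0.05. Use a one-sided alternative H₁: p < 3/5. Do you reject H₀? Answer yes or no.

reject H₀: no

Exact binomial: n=31, k=30, p₀=3/5=0.6000
P(X≤30) from Σ C(n,i)·p₀^i·(1−p₀)^(n−i)
p-value (one-sided, H₁ less) = 1.00000
At α=0.05: p ≥ α → fail to reject H₀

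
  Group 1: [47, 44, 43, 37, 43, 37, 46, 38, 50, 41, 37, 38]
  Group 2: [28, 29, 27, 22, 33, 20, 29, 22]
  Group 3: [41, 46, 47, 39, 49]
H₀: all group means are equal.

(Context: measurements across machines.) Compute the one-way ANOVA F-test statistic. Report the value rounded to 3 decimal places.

Group means [41.75, 26.25, 44.40], grand mean 37.320
SSB = Σnᵢ(x̄ᵢ−x̄)² = 1466.490; SSW = ΣΣ(x−x̄ᵢ)² = 428.950
MSB = 1466.490/2 = 733.2450; MSW = 428.950/22 = 19.4977
F = MSB/MSW = 37.6067
df = (2, 22)

test statistic = 37.607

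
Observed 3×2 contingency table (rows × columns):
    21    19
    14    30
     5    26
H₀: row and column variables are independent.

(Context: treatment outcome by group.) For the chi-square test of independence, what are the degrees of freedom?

df = (r−1)(c−1) = (3−1)·(2−1) = 2

degrees of freedom = 2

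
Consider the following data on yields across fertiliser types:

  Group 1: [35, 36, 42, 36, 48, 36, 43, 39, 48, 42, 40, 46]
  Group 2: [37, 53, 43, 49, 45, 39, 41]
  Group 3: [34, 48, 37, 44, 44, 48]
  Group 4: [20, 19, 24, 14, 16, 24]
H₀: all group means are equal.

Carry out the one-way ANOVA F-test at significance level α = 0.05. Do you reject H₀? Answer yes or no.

reject H₀: yes

Group means [40.92, 43.86, 42.50, 19.50], grand mean 37.742
SSB = Σnᵢ(x̄ᵢ−x̄)² = 2515.162; SSW = ΣΣ(x−x̄ᵢ)² = 686.774
MSB = 2515.162/3 = 838.3872; MSW = 686.774/27 = 25.4361
F = MSB/MSW = 32.9606
df = (3, 27)
p-value (upper-tail) = 0.00000
At α=0.05: p < α → reject H₀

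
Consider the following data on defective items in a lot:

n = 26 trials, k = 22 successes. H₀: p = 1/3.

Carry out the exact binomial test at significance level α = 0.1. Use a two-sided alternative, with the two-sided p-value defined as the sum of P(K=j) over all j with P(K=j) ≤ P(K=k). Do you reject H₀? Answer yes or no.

Exact binomial: n=26, k=22, p₀=1/3=0.3333
P(X=j) = C(n,j)·p₀^j·(1−p₀)^(n−j); p = Σ P(X=j) over j with P(X=j) ≤ P(X=22)
p-value (two-sided) = 0.00000
At α=0.1: p < α → reject H₀

reject H₀: yes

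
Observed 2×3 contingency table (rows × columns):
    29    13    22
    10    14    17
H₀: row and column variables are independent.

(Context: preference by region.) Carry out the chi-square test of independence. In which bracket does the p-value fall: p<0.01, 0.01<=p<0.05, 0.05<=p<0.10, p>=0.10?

p-value bracket: 0.05<=p<0.10

Row totals [64, 41], col totals [39, 27, 39], n=105
χ² = (29−23.77)²/23.77 + (13−16.46)²/16.46 + (22−23.77)²/23.77 + (10−15.23)²/15.23 + (14−10.54)²/10.54 + (17−15.23)²/15.23 = 5.1432
df = 2
p-value (upper-tail) = 0.07641
→ bracket: 0.05<=p<0.10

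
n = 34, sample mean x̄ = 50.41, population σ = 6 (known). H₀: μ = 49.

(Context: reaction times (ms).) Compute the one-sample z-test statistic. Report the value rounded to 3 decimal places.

SE = σ/√n = 6/√34 = 1.0290
z = (x̄−μ₀)/SE = (50.41−49)/1.0290 = 1.3703

test statistic = 1.370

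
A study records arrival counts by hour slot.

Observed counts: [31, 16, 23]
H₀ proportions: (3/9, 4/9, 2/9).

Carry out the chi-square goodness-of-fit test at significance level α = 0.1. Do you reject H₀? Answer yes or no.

reject H₀: yes

n = 70; E_i = n·p_i = [23.33, 31.11, 15.56]
χ² = (31−23.33)²/23.33 + (16−31.11)²/31.11 + (23−15.56)²/15.56 = 13.4214
df = 2
p-value (upper-tail) = 0.00122
At α=0.1: p < α → reject H₀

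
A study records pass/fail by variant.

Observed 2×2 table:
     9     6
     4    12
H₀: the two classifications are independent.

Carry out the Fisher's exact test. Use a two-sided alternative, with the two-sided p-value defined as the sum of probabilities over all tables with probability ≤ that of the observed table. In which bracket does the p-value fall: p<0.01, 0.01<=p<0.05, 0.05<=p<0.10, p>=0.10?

p-value bracket: 0.05<=p<0.10

Margins: r₁=15, r₂=16, c₁=13, c₂=18, n=31
p_obs = C(15,9)·C(16,4)/C(31,13); sum pmf over tables with pmf ≤ p_obs
p-value (two-sided) = 0.07317
→ bracket: 0.05<=p<0.10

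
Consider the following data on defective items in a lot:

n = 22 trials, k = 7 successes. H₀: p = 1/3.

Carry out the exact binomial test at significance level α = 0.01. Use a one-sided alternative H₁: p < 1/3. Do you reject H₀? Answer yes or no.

Exact binomial: n=22, k=7, p₀=1/3=0.3333
P(X≤7) from Σ C(n,i)·p₀^i·(1−p₀)^(n−i)
p-value (one-sided, H₁ less) = 0.54005
At α=0.01: p ≥ α → fail to reject H₀

reject H₀: no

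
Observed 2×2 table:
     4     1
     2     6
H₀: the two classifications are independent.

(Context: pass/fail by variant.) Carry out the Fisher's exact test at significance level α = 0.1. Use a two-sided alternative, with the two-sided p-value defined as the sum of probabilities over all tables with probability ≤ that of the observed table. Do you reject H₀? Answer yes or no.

Margins: r₁=5, r₂=8, c₁=6, c₂=7, n=13
p_obs = C(5,4)·C(8,2)/C(13,6); sum pmf over tables with pmf ≤ p_obs
p-value (two-sided) = 0.10256
At α=0.1: p ≥ α → fail to reject H₀

reject H₀: no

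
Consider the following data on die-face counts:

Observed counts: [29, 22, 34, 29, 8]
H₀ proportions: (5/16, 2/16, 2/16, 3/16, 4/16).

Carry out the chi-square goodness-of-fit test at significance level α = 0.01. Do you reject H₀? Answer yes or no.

n = 122; E_i = n·p_i = [38.12, 15.25, 15.25, 22.88, 30.50]
χ² = (29−38.12)²/38.12 + (22−15.25)²/15.25 + (34−15.25)²/15.25 + (29−22.88)²/22.88 + (8−30.50)²/30.50 = 46.4634
df = 4
p-value (upper-tail) = 0.00000
At α=0.01: p < α → reject H₀

reject H₀: yes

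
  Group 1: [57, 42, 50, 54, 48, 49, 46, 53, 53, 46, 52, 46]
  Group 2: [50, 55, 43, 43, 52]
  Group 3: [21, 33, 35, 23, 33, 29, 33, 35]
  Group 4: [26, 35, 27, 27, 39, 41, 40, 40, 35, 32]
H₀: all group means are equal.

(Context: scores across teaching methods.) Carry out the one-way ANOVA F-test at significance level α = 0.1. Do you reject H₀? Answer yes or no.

reject H₀: yes

Group means [49.67, 48.60, 30.25, 34.20], grand mean 40.657
SSB = Σnᵢ(x̄ᵢ−x̄)² = 2572.919; SSW = ΣΣ(x−x̄ᵢ)² = 840.967
MSB = 2572.919/3 = 857.6397; MSW = 840.967/31 = 27.1280
F = MSB/MSW = 31.6146
df = (3, 31)
p-value (upper-tail) = 0.00000
At α=0.1: p < α → reject H₀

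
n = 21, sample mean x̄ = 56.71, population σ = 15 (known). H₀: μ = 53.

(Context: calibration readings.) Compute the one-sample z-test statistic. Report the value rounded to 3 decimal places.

test statistic = 1.133

SE = σ/√n = 15/√21 = 3.2733
z = (x̄−μ₀)/SE = (56.71−53)/3.2733 = 1.1334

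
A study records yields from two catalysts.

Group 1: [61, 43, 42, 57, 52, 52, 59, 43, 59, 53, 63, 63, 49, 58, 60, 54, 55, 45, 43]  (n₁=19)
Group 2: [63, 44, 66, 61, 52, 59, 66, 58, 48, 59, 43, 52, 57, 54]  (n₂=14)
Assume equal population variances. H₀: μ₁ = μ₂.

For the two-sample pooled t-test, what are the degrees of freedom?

df = n₁ + n₂ − 2 = 19 + 14 − 2 = 31

degrees of freedom = 31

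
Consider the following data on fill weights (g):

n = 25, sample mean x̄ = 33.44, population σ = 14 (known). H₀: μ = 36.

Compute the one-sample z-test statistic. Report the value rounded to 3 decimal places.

test statistic = -0.914

SE = σ/√n = 14/√25 = 2.8000
z = (x̄−μ₀)/SE = (33.44−36)/2.8000 = -0.9143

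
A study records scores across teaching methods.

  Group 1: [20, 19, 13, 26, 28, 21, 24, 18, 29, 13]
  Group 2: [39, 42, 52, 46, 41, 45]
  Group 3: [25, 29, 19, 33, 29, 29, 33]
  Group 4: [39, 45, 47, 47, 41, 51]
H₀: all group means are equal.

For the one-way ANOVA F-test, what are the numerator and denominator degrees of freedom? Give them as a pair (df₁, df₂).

degrees of freedom = [3, 25]

k = 4 groups, N = 29 total
df = (k−1, N−k) = (4−1, 29−4) = (3, 25)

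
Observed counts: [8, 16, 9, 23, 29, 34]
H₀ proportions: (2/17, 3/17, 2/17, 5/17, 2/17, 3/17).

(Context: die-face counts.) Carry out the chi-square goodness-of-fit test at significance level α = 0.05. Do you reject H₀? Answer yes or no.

reject H₀: yes

n = 119; E_i = n·p_i = [14.00, 21.00, 14.00, 35.00, 14.00, 21.00]
χ² = (8−14.00)²/14.00 + (16−21.00)²/21.00 + (9−14.00)²/14.00 + (23−35.00)²/35.00 + (29−14.00)²/14.00 + (34−21.00)²/21.00 = 33.7810
df = 5
p-value (upper-tail) = 0.00000
At α=0.05: p < α → reject H₀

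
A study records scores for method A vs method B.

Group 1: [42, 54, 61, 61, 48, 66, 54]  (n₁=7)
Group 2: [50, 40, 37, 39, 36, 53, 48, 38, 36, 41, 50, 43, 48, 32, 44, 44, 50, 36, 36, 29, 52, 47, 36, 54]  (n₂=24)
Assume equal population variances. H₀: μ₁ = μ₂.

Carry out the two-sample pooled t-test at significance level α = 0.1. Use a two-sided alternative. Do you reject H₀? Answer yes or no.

x̄₁=55.143, s₁=8.295, n₁=7
x̄₂=42.458, s₂=7.108, n₂=24
s_p² = [6·8.295² + 23·7.108²]/29 = 54.3040
SE = √(s_p²·(1/7+1/24)) = 3.1655
t = (55.143−42.458)/3.1655 = 4.0071
df = 29
p-value (two-sided) = 0.00039
At α=0.1: p < α → reject H₀

reject H₀: yes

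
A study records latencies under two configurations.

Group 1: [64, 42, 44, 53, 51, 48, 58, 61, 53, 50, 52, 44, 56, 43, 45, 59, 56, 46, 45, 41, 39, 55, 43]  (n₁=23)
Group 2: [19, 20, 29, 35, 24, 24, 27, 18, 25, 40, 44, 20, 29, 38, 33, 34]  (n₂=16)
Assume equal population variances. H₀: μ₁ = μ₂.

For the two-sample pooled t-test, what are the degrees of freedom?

degrees of freedom = 37

df = n₁ + n₂ − 2 = 23 + 16 − 2 = 37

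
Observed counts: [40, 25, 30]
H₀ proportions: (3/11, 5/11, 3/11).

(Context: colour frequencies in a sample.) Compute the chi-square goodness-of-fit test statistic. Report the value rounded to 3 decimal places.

test statistic = 15.965

n = 95; E_i = n·p_i = [25.91, 43.18, 25.91]
χ² = (40−25.91)²/25.91 + (25−43.18)²/43.18 + (30−25.91)²/25.91 = 15.9649
df = 2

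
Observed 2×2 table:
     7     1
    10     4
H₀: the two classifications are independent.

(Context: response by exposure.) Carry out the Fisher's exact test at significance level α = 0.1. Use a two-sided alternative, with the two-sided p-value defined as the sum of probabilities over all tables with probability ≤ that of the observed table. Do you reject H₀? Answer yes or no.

reject H₀: no

Margins: r₁=8, r₂=14, c₁=17, c₂=5, n=22
p_obs = C(8,7)·C(14,10)/C(22,17); sum pmf over tables with pmf ≤ p_obs
p-value (two-sided) = 0.61297
At α=0.1: p ≥ α → fail to reject H₀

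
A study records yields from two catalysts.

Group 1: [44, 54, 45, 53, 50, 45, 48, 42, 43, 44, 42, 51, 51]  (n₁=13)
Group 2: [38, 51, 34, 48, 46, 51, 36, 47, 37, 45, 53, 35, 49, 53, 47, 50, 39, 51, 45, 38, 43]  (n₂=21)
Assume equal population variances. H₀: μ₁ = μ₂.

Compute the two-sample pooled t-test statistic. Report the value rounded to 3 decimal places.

test statistic = 1.261

x̄₁=47.077, s₁=4.271, n₁=13
x̄₂=44.571, s₂=6.305, n₂=21
s_p² = [12·4.271² + 20·6.305²]/32 = 31.6896
SE = √(s_p²·(1/13+1/21)) = 1.9866
t = (47.077−44.571)/1.9866 = 1.2612
df = 32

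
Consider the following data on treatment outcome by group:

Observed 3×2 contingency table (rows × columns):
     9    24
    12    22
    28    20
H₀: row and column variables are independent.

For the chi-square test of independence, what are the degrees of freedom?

df = (r−1)(c−1) = (3−1)·(2−1) = 2

degrees of freedom = 2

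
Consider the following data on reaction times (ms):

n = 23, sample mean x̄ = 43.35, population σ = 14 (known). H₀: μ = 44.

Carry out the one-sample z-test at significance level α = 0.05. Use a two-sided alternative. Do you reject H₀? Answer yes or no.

SE = σ/√n = 14/√23 = 2.9192
z = (x̄−μ₀)/SE = (43.35−44)/2.9192 = -0.2227
p-value (two-sided) = 0.82380
At α=0.05: p ≥ α → fail to reject H₀

reject H₀: no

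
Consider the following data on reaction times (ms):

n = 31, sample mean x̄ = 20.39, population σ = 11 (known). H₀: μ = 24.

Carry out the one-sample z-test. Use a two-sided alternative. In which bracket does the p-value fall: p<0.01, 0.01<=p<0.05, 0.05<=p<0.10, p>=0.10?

p-value bracket: 0.05<=p<0.10

SE = σ/√n = 11/√31 = 1.9757
z = (x̄−μ₀)/SE = (20.39−24)/1.9757 = -1.8272
p-value (two-sided) = 0.06766
→ bracket: 0.05<=p<0.10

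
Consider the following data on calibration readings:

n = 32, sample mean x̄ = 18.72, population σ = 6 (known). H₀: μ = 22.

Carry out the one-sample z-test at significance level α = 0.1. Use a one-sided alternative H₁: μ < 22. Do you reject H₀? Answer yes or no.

reject H₀: yes

SE = σ/√n = 6/√32 = 1.0607
z = (x̄−μ₀)/SE = (18.72−22)/1.0607 = -3.0924
p-value (one-sided, H₁ less) = 0.00099
At α=0.1: p < α → reject H₀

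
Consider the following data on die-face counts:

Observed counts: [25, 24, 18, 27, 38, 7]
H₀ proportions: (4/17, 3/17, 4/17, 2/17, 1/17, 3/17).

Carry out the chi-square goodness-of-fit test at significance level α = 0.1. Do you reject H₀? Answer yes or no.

n = 139; E_i = n·p_i = [32.71, 24.53, 32.71, 16.35, 8.18, 24.53]
χ² = (25−32.71)²/32.71 + (24−24.53)²/24.53 + (18−32.71)²/32.71 + (27−16.35)²/16.35 + (38−8.18)²/8.18 + (7−24.53)²/24.53 = 136.6793
df = 5
p-value (upper-tail) = 0.00000
At α=0.1: p < α → reject H₀

reject H₀: yes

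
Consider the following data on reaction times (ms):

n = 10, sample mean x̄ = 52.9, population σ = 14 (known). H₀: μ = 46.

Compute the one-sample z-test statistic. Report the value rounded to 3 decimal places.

SE = σ/√n = 14/√10 = 4.4272
z = (x̄−μ₀)/SE = (52.9−46)/4.4272 = 1.5586

test statistic = 1.559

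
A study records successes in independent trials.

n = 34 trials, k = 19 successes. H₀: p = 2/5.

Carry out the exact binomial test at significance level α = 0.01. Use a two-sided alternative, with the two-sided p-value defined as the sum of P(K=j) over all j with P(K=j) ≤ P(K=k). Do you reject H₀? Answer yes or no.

reject H₀: no

Exact binomial: n=34, k=19, p₀=2/5=0.4000
P(X=j) = C(n,j)·p₀^j·(1−p₀)^(n−j); p = Σ P(X=j) over j with P(X=j) ≤ P(X=19)
p-value (two-sided) = 0.07851
At α=0.01: p ≥ α → fail to reject H₀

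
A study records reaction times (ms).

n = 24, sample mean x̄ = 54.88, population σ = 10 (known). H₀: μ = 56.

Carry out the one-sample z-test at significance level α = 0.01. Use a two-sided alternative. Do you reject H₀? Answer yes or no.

SE = σ/√n = 10/√24 = 2.0412
z = (x̄−μ₀)/SE = (54.88−56)/2.0412 = -0.5487
p-value (two-sided) = 0.58322
At α=0.01: p ≥ α → fail to reject H₀

reject H₀: no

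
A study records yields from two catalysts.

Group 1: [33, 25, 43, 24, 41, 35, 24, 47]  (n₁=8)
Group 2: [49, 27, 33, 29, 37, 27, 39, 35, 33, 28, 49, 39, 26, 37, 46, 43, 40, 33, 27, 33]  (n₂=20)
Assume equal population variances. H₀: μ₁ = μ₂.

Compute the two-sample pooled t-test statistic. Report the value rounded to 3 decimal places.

test statistic = -0.458

x̄₁=34.000, s₁=9.118, n₁=8
x̄₂=35.500, s₂=7.295, n₂=20
s_p² = [7·9.118² + 19·7.295²]/26 = 61.2692
SE = √(s_p²·(1/8+1/20)) = 3.2745
t = (34.000−35.500)/3.2745 = -0.4581
df = 26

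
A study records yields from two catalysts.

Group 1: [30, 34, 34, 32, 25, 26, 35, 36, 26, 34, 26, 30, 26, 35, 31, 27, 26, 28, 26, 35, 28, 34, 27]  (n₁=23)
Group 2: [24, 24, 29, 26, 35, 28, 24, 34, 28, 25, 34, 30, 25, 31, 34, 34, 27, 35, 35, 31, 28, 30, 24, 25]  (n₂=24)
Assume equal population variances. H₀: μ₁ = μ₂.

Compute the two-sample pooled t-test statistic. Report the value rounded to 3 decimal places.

x̄₁=30.043, s₁=3.855, n₁=23
x̄₂=29.167, s₂=4.072, n₂=24
s_p² = [22·3.855² + 23·4.072²]/45 = 15.7398
SE = √(s_p²·(1/23+1/24)) = 1.1577
t = (30.043−29.167)/1.1577 = 0.7574
df = 45

test statistic = 0.757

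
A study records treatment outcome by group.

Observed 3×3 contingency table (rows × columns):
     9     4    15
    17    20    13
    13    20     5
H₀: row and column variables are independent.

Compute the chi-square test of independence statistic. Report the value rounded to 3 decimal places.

test statistic = 15.813

Row totals [28, 50, 38], col totals [39, 44, 33], n=116
χ² = (9−9.41)²/9.41 + (4−10.62)²/10.62 + (15−7.97)²/7.97 + (17−16.81)²/16.81 + (20−18.97)²/18.97 + (13−14.22)²/14.22 + (13−12.78)²/12.78 + (20−14.41)²/14.41 + (5−10.81)²/10.81 = 15.8134
df = 4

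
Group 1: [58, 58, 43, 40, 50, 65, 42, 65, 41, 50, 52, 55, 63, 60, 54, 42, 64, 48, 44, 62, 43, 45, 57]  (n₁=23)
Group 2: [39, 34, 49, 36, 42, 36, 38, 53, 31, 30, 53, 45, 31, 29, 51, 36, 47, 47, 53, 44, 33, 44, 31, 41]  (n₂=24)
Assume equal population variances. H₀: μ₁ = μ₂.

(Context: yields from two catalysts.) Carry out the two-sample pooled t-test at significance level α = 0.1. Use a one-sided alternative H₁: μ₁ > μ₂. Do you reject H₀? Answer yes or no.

x̄₁=52.217, s₁=8.634, n₁=23
x̄₂=40.542, s₂=7.978, n₂=24
s_p² = [22·8.634² + 23·7.978²]/45 = 68.9749
SE = √(s_p²·(1/23+1/24)) = 2.4234
t = (52.217−40.542)/2.4234 = 4.8179
df = 45
p-value (one-sided, H₁ greater) = 0.00001
At α=0.1: p < α → reject H₀

reject H₀: yes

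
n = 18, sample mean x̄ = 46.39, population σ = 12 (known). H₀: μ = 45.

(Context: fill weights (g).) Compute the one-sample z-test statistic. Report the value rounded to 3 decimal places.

test statistic = 0.491

SE = σ/√n = 12/√18 = 2.8284
z = (x̄−μ₀)/SE = (46.39−45)/2.8284 = 0.4914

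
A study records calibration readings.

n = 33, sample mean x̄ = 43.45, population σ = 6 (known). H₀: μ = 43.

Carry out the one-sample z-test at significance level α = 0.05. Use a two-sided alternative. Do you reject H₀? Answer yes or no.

reject H₀: no

SE = σ/√n = 6/√33 = 1.0445
z = (x̄−μ₀)/SE = (43.45−43)/1.0445 = 0.4308
p-value (two-sided) = 0.66658
At α=0.05: p ≥ α → fail to reject H₀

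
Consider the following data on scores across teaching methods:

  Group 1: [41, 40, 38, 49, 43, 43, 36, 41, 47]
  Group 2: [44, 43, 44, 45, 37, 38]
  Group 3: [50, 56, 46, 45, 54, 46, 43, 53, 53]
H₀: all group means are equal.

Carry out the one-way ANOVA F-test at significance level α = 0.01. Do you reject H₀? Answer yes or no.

reject H₀: yes

Group means [42.00, 41.83, 49.56], grand mean 44.792
SSB = Σnᵢ(x̄ᵢ−x̄)² = 326.903; SSW = ΣΣ(x−x̄ᵢ)² = 367.056
MSB = 326.903/2 = 163.4514; MSW = 367.056/21 = 17.4788
F = MSB/MSW = 9.3514
df = (2, 21)
p-value (upper-tail) = 0.00125
At α=0.01: p < α → reject H₀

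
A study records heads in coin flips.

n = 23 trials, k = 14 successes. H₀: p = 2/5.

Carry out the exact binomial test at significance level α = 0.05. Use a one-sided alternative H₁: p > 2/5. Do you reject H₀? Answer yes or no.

Exact binomial: n=23, k=14, p₀=2/5=0.4000
P(X≥14) from Σ C(n,i)·p₀^i·(1−p₀)^(n−i)
p-value (one-sided, H₁ greater) = 0.03492
At α=0.05: p < α → reject H₀

reject H₀: yes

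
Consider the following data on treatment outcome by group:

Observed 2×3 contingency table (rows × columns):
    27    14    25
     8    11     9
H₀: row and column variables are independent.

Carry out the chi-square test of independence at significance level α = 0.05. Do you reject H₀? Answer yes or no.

reject H₀: no

Row totals [66, 28], col totals [35, 25, 34], n=94
χ² = (27−24.57)²/24.57 + (14−17.55)²/17.55 + (25−23.87)²/23.87 + (8−10.43)²/10.43 + (11−7.45)²/7.45 + (9−10.13)²/10.13 = 3.3972
df = 2
p-value (upper-tail) = 0.18294
At α=0.05: p ≥ α → fail to reject H₀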